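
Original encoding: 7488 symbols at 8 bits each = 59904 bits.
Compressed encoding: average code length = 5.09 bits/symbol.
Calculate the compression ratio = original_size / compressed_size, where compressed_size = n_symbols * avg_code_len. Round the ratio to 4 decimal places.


original_size = n_symbols * orig_bits = 7488 * 8 = 59904 bits
compressed_size = n_symbols * avg_code_len = 7488 * 5.09 = 38113.92 bits
ratio = original_size / compressed_size = 59904 / 38113.92 = 1.5717

Compression ratio = 1.5717


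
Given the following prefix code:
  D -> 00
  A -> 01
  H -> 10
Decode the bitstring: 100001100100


Decoding step by step:
Bits 10 -> H
Bits 00 -> D
Bits 01 -> A
Bits 10 -> H
Bits 01 -> A
Bits 00 -> D


Decoded message: HDAHAD


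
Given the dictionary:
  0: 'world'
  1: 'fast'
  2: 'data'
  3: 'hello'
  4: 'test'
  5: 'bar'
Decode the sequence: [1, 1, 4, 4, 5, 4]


Look up each index in the dictionary:
  1 -> 'fast'
  1 -> 'fast'
  4 -> 'test'
  4 -> 'test'
  5 -> 'bar'
  4 -> 'test'

Decoded: "fast fast test test bar test"


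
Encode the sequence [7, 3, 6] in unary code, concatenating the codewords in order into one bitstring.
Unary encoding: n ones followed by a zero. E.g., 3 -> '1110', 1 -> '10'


Encode each number as n ones followed by a terminating 0:
  7 -> 11111110 (8 bits)
  3 -> 1110 (4 bits)
  6 -> 1111110 (7 bits)
Total length = 8 + 4 + 7 = 19 bits.

Unary([7, 3, 6]) = 1111111011101111110 (19 bits)


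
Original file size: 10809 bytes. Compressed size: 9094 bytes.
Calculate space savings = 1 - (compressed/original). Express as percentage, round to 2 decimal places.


ratio = compressed/original = 9094/10809 = 0.841336
savings = 1 - ratio = 1 - 0.841336 = 0.158664
as a percentage: 0.158664 * 100 = 15.87%

Space savings = 1 - 9094/10809 = 15.87%


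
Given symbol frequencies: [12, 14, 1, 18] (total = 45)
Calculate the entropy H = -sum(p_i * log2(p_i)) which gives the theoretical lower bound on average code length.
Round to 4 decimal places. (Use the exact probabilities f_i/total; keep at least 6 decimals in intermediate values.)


Per-symbol terms -p_i * log2(p_i) with p_i = f_i/45:
  p = 12/45 = 0.266667: log2(p) = -1.906891, -p*log2(p) = 0.508504
  p = 14/45 = 0.311111: log2(p) = -1.684498, -p*log2(p) = 0.524066
  p = 1/45 = 0.022222: log2(p) = -5.491853, -p*log2(p) = 0.122041
  p = 18/45 = 0.400000: log2(p) = -1.321928, -p*log2(p) = 0.528771
H = 0.508504 + 0.524066 + 0.122041 + 0.528771 = 1.683382

H = 1.6834 bits/symbol


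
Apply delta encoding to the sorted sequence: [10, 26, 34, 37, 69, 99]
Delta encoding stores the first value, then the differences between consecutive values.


First value: 10
Deltas:
  26 - 10 = 16
  34 - 26 = 8
  37 - 34 = 3
  69 - 37 = 32
  99 - 69 = 30


Delta encoded: [10, 16, 8, 3, 32, 30]


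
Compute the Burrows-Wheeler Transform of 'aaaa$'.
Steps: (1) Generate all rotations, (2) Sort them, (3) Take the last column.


Rotations (sorted):
  0: $aaaa -> last char: a
  1: a$aaa -> last char: a
  2: aa$aa -> last char: a
  3: aaa$a -> last char: a
  4: aaaa$ -> last char: $


BWT = aaaa$


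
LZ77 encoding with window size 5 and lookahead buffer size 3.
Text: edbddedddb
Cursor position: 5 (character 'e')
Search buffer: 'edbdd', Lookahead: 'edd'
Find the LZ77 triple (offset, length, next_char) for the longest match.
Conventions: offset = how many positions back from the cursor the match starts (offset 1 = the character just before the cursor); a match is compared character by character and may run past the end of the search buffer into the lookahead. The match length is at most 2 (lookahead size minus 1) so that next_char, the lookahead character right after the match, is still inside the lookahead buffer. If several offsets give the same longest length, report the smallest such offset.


Try each offset into the search buffer:
  offset=1 (pos 4, char 'd'): match length 0
  offset=2 (pos 3, char 'd'): match length 0
  offset=3 (pos 2, char 'b'): match length 0
  offset=4 (pos 1, char 'd'): match length 0
  offset=5 (pos 0, char 'e'): match length 2
Longest match has length 2 at offset 5.
next_char = character at position 5 + 2 = 7 -> 'd'

Best match: offset=5, length=2 (matching 'ed' starting at position 0)
LZ77 triple: (5, 2, 'd')


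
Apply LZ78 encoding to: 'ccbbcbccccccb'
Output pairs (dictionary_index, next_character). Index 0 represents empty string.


LZ78 encoding steps:
Dictionary: {0: ''}
Step 1: w='' (idx 0), next='c' -> output (0, 'c'), add 'c' as idx 1
Step 2: w='c' (idx 1), next='b' -> output (1, 'b'), add 'cb' as idx 2
Step 3: w='' (idx 0), next='b' -> output (0, 'b'), add 'b' as idx 3
Step 4: w='cb' (idx 2), next='c' -> output (2, 'c'), add 'cbc' as idx 4
Step 5: w='c' (idx 1), next='c' -> output (1, 'c'), add 'cc' as idx 5
Step 6: w='cc' (idx 5), next='c' -> output (5, 'c'), add 'ccc' as idx 6
Step 7: w='b' (idx 3), end of input -> output (3, '')


Encoded: [(0, 'c'), (1, 'b'), (0, 'b'), (2, 'c'), (1, 'c'), (5, 'c'), (3, '')]


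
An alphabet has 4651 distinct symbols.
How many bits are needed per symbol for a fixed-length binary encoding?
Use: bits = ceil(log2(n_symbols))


log2(4651) = 12.1833
Bracket: 2^12 = 4096 < 4651 <= 2^13 = 8192
So ceil(log2(4651)) = 13

bits = ceil(log2(4651)) = ceil(12.1833) = 13 bits


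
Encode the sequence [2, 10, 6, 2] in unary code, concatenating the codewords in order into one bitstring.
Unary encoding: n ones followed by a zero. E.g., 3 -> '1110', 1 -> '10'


Encode each number as n ones followed by a terminating 0:
  2 -> 110 (3 bits)
  10 -> 11111111110 (11 bits)
  6 -> 1111110 (7 bits)
  2 -> 110 (3 bits)
Total length = 3 + 11 + 7 + 3 = 24 bits.

Unary([2, 10, 6, 2]) = 110111111111101111110110 (24 bits)


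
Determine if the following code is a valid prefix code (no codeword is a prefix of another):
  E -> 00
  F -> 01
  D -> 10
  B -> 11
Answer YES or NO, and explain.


Checking each pair (does one codeword prefix another?):
  E='00' vs F='01': no prefix
  E='00' vs D='10': no prefix
  E='00' vs B='11': no prefix
  F='01' vs E='00': no prefix
  F='01' vs D='10': no prefix
  F='01' vs B='11': no prefix
  D='10' vs E='00': no prefix
  D='10' vs F='01': no prefix
  D='10' vs B='11': no prefix
  B='11' vs E='00': no prefix
  B='11' vs F='01': no prefix
  B='11' vs D='10': no prefix
No violation found over all pairs.

YES -- this is a valid prefix code. No codeword is a prefix of any other codeword.


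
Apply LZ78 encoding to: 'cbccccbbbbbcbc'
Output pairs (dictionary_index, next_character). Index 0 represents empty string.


LZ78 encoding steps:
Dictionary: {0: ''}
Step 1: w='' (idx 0), next='c' -> output (0, 'c'), add 'c' as idx 1
Step 2: w='' (idx 0), next='b' -> output (0, 'b'), add 'b' as idx 2
Step 3: w='c' (idx 1), next='c' -> output (1, 'c'), add 'cc' as idx 3
Step 4: w='cc' (idx 3), next='b' -> output (3, 'b'), add 'ccb' as idx 4
Step 5: w='b' (idx 2), next='b' -> output (2, 'b'), add 'bb' as idx 5
Step 6: w='bb' (idx 5), next='c' -> output (5, 'c'), add 'bbc' as idx 6
Step 7: w='b' (idx 2), next='c' -> output (2, 'c'), add 'bc' as idx 7


Encoded: [(0, 'c'), (0, 'b'), (1, 'c'), (3, 'b'), (2, 'b'), (5, 'c'), (2, 'c')]


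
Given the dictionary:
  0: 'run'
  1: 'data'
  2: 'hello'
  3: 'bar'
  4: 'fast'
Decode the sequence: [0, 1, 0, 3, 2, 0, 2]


Look up each index in the dictionary:
  0 -> 'run'
  1 -> 'data'
  0 -> 'run'
  3 -> 'bar'
  2 -> 'hello'
  0 -> 'run'
  2 -> 'hello'

Decoded: "run data run bar hello run hello"


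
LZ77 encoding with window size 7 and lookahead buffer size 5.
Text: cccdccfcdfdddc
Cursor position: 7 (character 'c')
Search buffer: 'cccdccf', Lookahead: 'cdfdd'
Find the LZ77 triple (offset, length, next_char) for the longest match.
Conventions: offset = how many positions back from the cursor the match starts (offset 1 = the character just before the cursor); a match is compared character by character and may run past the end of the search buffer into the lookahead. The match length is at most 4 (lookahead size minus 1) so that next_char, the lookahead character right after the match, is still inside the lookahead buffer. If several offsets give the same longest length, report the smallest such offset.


Try each offset into the search buffer:
  offset=1 (pos 6, char 'f'): match length 0
  offset=2 (pos 5, char 'c'): match length 1
  offset=3 (pos 4, char 'c'): match length 1
  offset=4 (pos 3, char 'd'): match length 0
  offset=5 (pos 2, char 'c'): match length 2
  offset=6 (pos 1, char 'c'): match length 1
  offset=7 (pos 0, char 'c'): match length 1
Longest match has length 2 at offset 5.
next_char = character at position 7 + 2 = 9 -> 'f'

Best match: offset=5, length=2 (matching 'cd' starting at position 2)
LZ77 triple: (5, 2, 'f')


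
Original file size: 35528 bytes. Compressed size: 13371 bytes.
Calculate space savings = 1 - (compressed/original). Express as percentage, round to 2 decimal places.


ratio = compressed/original = 13371/35528 = 0.376351
savings = 1 - ratio = 1 - 0.376351 = 0.623649
as a percentage: 0.623649 * 100 = 62.36%

Space savings = 1 - 13371/35528 = 62.36%


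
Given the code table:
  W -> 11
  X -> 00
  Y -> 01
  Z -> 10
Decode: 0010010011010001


Decoding:
00 -> X
10 -> Z
01 -> Y
00 -> X
11 -> W
01 -> Y
00 -> X
01 -> Y


Result: XZYXWYXY


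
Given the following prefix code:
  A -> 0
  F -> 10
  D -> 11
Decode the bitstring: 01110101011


Decoding step by step:
Bits 0 -> A
Bits 11 -> D
Bits 10 -> F
Bits 10 -> F
Bits 10 -> F
Bits 11 -> D


Decoded message: ADFFFD


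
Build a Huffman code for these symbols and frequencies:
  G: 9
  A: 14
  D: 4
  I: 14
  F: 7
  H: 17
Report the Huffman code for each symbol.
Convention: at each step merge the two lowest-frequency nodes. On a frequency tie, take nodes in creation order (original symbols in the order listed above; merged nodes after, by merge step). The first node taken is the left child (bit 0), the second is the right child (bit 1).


Huffman tree construction:
Step 1: Merge D(4) + F(7) = 11
Step 2: Merge G(9) + (D+F)(11) = 20
Step 3: Merge A(14) + I(14) = 28
Step 4: Merge H(17) + (G+(D+F))(20) = 37
Step 5: Merge (A+I)(28) + (H+(G+(D+F)))(37) = 65
Read each symbol's code off the tree from the root (left child = 0, right child = 1).

Codes:
  G: 110 (length 3)
  A: 00 (length 2)
  D: 1110 (length 4)
  I: 01 (length 2)
  F: 1111 (length 4)
  H: 10 (length 2)
Average code length: 161/65 = 2.4769 bits/symbol


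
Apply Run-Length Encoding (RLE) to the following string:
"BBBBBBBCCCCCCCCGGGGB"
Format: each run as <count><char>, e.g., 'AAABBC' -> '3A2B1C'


Scanning runs left to right:
  i=0: run of 'B' x 7 -> '7B'
  i=7: run of 'C' x 8 -> '8C'
  i=15: run of 'G' x 4 -> '4G'
  i=19: run of 'B' x 1 -> '1B'

RLE = 7B8C4G1B


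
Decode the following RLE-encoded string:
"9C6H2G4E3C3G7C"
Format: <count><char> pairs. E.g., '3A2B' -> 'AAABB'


Expanding each <count><char> pair:
  9C -> 'CCCCCCCCC'
  6H -> 'HHHHHH'
  2G -> 'GG'
  4E -> 'EEEE'
  3C -> 'CCC'
  3G -> 'GGG'
  7C -> 'CCCCCCC'

Decoded = CCCCCCCCCHHHHHHGGEEEECCCGGGCCCCCCC


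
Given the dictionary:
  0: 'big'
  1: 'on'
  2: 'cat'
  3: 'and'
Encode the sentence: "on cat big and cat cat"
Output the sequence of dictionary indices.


Look up each word in the dictionary:
  'on' -> 1
  'cat' -> 2
  'big' -> 0
  'and' -> 3
  'cat' -> 2
  'cat' -> 2

Encoded: [1, 2, 0, 3, 2, 2]


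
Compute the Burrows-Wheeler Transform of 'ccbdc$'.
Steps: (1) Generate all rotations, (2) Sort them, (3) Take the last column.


Rotations (sorted):
  0: $ccbdc -> last char: c
  1: bdc$cc -> last char: c
  2: c$ccbd -> last char: d
  3: cbdc$c -> last char: c
  4: ccbdc$ -> last char: $
  5: dc$ccb -> last char: b


BWT = ccdc$b


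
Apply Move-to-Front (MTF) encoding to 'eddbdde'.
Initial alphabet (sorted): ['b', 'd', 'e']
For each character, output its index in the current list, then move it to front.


MTF encoding:
'e': index 2 in ['b', 'd', 'e'] -> ['e', 'b', 'd']
'd': index 2 in ['e', 'b', 'd'] -> ['d', 'e', 'b']
'd': index 0 in ['d', 'e', 'b'] -> ['d', 'e', 'b']
'b': index 2 in ['d', 'e', 'b'] -> ['b', 'd', 'e']
'd': index 1 in ['b', 'd', 'e'] -> ['d', 'b', 'e']
'd': index 0 in ['d', 'b', 'e'] -> ['d', 'b', 'e']
'e': index 2 in ['d', 'b', 'e'] -> ['e', 'd', 'b']


Output: [2, 2, 0, 2, 1, 0, 2]


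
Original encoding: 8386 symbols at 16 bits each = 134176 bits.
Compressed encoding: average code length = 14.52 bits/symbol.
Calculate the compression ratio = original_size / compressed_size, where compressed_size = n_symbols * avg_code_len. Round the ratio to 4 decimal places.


original_size = n_symbols * orig_bits = 8386 * 16 = 134176 bits
compressed_size = n_symbols * avg_code_len = 8386 * 14.52 = 121764.72 bits
ratio = original_size / compressed_size = 134176 / 121764.72 = 1.1019

Compression ratio = 1.1019


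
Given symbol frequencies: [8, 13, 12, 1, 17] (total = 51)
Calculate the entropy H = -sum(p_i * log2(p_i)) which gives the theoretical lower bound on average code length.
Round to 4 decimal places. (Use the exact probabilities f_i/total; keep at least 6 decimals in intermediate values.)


Per-symbol terms -p_i * log2(p_i) with p_i = f_i/51:
  p = 8/51 = 0.156863: log2(p) = -2.672425, -p*log2(p) = 0.419204
  p = 13/51 = 0.254902: log2(p) = -1.971986, -p*log2(p) = 0.502663
  p = 12/51 = 0.235294: log2(p) = -2.087463, -p*log2(p) = 0.491168
  p = 1/51 = 0.019608: log2(p) = -5.672425, -p*log2(p) = 0.111224
  p = 17/51 = 0.333333: log2(p) = -1.584963, -p*log2(p) = 0.528321
H = 0.419204 + 0.502663 + 0.491168 + 0.111224 + 0.528321 = 2.052580

H = 2.0526 bits/symbol


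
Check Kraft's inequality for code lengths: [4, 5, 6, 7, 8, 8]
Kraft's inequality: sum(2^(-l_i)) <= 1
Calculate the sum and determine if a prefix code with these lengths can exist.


Sum = 2^(-4) + 2^(-5) + 2^(-6) + 2^(-7) + 2^(-8) + 2^(-8)
    = 0.0625 + 0.03125 + 0.015625 + 0.0078125 + 0.00390625 + 0.00390625
    = 32/256 = 0.125
Since 0.125 <= 1, Kraft's inequality IS satisfied.
A prefix code with these lengths CAN exist.

Kraft sum = 0.125. Satisfied.


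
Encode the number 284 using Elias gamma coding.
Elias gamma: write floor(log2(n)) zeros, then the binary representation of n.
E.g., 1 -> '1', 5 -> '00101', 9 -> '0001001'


num_bits = floor(log2(284)) + 1 = 9
leading_zeros = num_bits - 1 = 8
binary(284) = 100011100

Elias gamma(284) = '00000000' + '100011100' = 00000000100011100 (17 bits)


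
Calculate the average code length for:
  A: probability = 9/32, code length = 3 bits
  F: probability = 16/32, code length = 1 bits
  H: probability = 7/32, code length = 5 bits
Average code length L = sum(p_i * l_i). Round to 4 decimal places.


Weighted contributions p_i * l_i:
  A: (9/32) * 3 = 27/32
  F: (16/32) * 1 = 16/32
  H: (7/32) * 5 = 35/32
Sum = (27 + 16 + 35)/32 = 78/32

L = 78/32 = 2.4375 bits/symbol


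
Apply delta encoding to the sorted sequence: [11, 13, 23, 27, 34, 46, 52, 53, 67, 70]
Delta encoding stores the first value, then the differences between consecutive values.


First value: 11
Deltas:
  13 - 11 = 2
  23 - 13 = 10
  27 - 23 = 4
  34 - 27 = 7
  46 - 34 = 12
  52 - 46 = 6
  53 - 52 = 1
  67 - 53 = 14
  70 - 67 = 3


Delta encoded: [11, 2, 10, 4, 7, 12, 6, 1, 14, 3]


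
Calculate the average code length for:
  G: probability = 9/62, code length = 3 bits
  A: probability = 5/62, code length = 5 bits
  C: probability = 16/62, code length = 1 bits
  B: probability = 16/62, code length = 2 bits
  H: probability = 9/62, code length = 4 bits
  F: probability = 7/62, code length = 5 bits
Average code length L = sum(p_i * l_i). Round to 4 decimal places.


Weighted contributions p_i * l_i:
  G: (9/62) * 3 = 27/62
  A: (5/62) * 5 = 25/62
  C: (16/62) * 1 = 16/62
  B: (16/62) * 2 = 32/62
  H: (9/62) * 4 = 36/62
  F: (7/62) * 5 = 35/62
Sum = (27 + 25 + 16 + 32 + 36 + 35)/62 = 171/62

L = 171/62 = 2.7581 bits/symbol


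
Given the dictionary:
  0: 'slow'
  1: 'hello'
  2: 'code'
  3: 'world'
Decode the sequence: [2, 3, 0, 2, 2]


Look up each index in the dictionary:
  2 -> 'code'
  3 -> 'world'
  0 -> 'slow'
  2 -> 'code'
  2 -> 'code'

Decoded: "code world slow code code"


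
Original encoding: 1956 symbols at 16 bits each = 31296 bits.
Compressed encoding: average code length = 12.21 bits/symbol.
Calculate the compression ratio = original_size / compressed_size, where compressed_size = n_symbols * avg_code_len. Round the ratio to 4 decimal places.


original_size = n_symbols * orig_bits = 1956 * 16 = 31296 bits
compressed_size = n_symbols * avg_code_len = 1956 * 12.21 = 23882.76 bits
ratio = original_size / compressed_size = 31296 / 23882.76 = 1.3104

Compression ratio = 1.3104


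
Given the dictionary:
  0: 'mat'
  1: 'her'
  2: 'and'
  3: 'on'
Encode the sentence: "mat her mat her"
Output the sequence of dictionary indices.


Look up each word in the dictionary:
  'mat' -> 0
  'her' -> 1
  'mat' -> 0
  'her' -> 1

Encoded: [0, 1, 0, 1]


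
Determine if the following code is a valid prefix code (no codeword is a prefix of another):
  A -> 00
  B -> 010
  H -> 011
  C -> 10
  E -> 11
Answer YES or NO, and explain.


Checking each pair (does one codeword prefix another?):
  A='00' vs B='010': no prefix
  A='00' vs H='011': no prefix
  A='00' vs C='10': no prefix
  A='00' vs E='11': no prefix
  B='010' vs A='00': no prefix
  B='010' vs H='011': no prefix
  B='010' vs C='10': no prefix
  B='010' vs E='11': no prefix
  H='011' vs A='00': no prefix
  H='011' vs B='010': no prefix
  H='011' vs C='10': no prefix
  H='011' vs E='11': no prefix
  C='10' vs A='00': no prefix
  C='10' vs B='010': no prefix
  C='10' vs H='011': no prefix
  C='10' vs E='11': no prefix
  E='11' vs A='00': no prefix
  E='11' vs B='010': no prefix
  E='11' vs H='011': no prefix
  E='11' vs C='10': no prefix
No violation found over all pairs.

YES -- this is a valid prefix code. No codeword is a prefix of any other codeword.


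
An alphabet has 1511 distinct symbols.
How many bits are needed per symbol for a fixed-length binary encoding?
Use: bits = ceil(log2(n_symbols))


log2(1511) = 10.5613
Bracket: 2^10 = 1024 < 1511 <= 2^11 = 2048
So ceil(log2(1511)) = 11

bits = ceil(log2(1511)) = ceil(10.5613) = 11 bits


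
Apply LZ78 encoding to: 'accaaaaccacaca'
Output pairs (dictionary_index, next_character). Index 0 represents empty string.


LZ78 encoding steps:
Dictionary: {0: ''}
Step 1: w='' (idx 0), next='a' -> output (0, 'a'), add 'a' as idx 1
Step 2: w='' (idx 0), next='c' -> output (0, 'c'), add 'c' as idx 2
Step 3: w='c' (idx 2), next='a' -> output (2, 'a'), add 'ca' as idx 3
Step 4: w='a' (idx 1), next='a' -> output (1, 'a'), add 'aa' as idx 4
Step 5: w='a' (idx 1), next='c' -> output (1, 'c'), add 'ac' as idx 5
Step 6: w='ca' (idx 3), next='c' -> output (3, 'c'), add 'cac' as idx 6
Step 7: w='ac' (idx 5), next='a' -> output (5, 'a'), add 'aca' as idx 7


Encoded: [(0, 'a'), (0, 'c'), (2, 'a'), (1, 'a'), (1, 'c'), (3, 'c'), (5, 'a')]


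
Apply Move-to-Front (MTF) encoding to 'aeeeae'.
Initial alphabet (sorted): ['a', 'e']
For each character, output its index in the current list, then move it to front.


MTF encoding:
'a': index 0 in ['a', 'e'] -> ['a', 'e']
'e': index 1 in ['a', 'e'] -> ['e', 'a']
'e': index 0 in ['e', 'a'] -> ['e', 'a']
'e': index 0 in ['e', 'a'] -> ['e', 'a']
'a': index 1 in ['e', 'a'] -> ['a', 'e']
'e': index 1 in ['a', 'e'] -> ['e', 'a']


Output: [0, 1, 0, 0, 1, 1]


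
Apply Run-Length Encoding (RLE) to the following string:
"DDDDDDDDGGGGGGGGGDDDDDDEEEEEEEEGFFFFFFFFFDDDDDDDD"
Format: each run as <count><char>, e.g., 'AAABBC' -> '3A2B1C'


Scanning runs left to right:
  i=0: run of 'D' x 8 -> '8D'
  i=8: run of 'G' x 9 -> '9G'
  i=17: run of 'D' x 6 -> '6D'
  i=23: run of 'E' x 8 -> '8E'
  i=31: run of 'G' x 1 -> '1G'
  i=32: run of 'F' x 9 -> '9F'
  i=41: run of 'D' x 8 -> '8D'

RLE = 8D9G6D8E1G9F8D


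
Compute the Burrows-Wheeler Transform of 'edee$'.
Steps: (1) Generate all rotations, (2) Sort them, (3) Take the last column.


Rotations (sorted):
  0: $edee -> last char: e
  1: dee$e -> last char: e
  2: e$ede -> last char: e
  3: edee$ -> last char: $
  4: ee$ed -> last char: d


BWT = eee$d


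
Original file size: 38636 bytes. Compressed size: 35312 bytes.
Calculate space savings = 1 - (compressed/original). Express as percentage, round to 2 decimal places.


ratio = compressed/original = 35312/38636 = 0.913966
savings = 1 - ratio = 1 - 0.913966 = 0.086034
as a percentage: 0.086034 * 100 = 8.6%

Space savings = 1 - 35312/38636 = 8.6%


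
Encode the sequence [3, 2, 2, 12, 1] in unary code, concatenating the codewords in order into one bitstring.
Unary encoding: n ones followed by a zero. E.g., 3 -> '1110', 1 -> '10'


Encode each number as n ones followed by a terminating 0:
  3 -> 1110 (4 bits)
  2 -> 110 (3 bits)
  2 -> 110 (3 bits)
  12 -> 1111111111110 (13 bits)
  1 -> 10 (2 bits)
Total length = 4 + 3 + 3 + 13 + 2 = 25 bits.

Unary([3, 2, 2, 12, 1]) = 1110110110111111111111010 (25 bits)


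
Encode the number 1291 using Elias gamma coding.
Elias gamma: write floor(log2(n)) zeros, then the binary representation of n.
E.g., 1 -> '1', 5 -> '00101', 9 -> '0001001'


num_bits = floor(log2(1291)) + 1 = 11
leading_zeros = num_bits - 1 = 10
binary(1291) = 10100001011

Elias gamma(1291) = '0000000000' + '10100001011' = 000000000010100001011 (21 bits)


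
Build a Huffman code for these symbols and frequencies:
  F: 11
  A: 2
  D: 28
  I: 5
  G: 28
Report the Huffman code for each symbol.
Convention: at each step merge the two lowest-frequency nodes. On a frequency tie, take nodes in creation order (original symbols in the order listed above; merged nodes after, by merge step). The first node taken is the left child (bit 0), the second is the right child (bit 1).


Huffman tree construction:
Step 1: Merge A(2) + I(5) = 7
Step 2: Merge (A+I)(7) + F(11) = 18
Step 3: Merge ((A+I)+F)(18) + D(28) = 46
Step 4: Merge G(28) + (((A+I)+F)+D)(46) = 74
Read each symbol's code off the tree from the root (left child = 0, right child = 1).

Codes:
  F: 101 (length 3)
  A: 1000 (length 4)
  D: 11 (length 2)
  I: 1001 (length 4)
  G: 0 (length 1)
Average code length: 145/74 = 1.9595 bits/symbol


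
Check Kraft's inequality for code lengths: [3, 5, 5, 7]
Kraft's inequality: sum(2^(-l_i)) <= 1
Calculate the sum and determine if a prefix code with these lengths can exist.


Sum = 2^(-3) + 2^(-5) + 2^(-5) + 2^(-7)
    = 0.125 + 0.03125 + 0.03125 + 0.0078125
    = 25/128 = 0.1953125
Since 0.1953125 <= 1, Kraft's inequality IS satisfied.
A prefix code with these lengths CAN exist.

Kraft sum = 0.1953125. Satisfied.


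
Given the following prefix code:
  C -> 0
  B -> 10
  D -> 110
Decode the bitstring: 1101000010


Decoding step by step:
Bits 110 -> D
Bits 10 -> B
Bits 0 -> C
Bits 0 -> C
Bits 0 -> C
Bits 10 -> B


Decoded message: DBCCCB


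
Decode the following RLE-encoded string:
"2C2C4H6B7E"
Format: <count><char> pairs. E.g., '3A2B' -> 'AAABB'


Expanding each <count><char> pair:
  2C -> 'CC'
  2C -> 'CC'
  4H -> 'HHHH'
  6B -> 'BBBBBB'
  7E -> 'EEEEEEE'

Decoded = CCCCHHHHBBBBBBEEEEEEE


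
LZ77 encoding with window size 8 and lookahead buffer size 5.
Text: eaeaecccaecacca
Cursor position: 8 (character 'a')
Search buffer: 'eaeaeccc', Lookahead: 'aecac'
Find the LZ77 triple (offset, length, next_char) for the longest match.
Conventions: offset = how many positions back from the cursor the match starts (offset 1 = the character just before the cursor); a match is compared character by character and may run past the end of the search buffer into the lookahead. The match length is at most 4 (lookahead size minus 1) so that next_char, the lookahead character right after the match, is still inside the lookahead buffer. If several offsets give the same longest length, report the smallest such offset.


Try each offset into the search buffer:
  offset=1 (pos 7, char 'c'): match length 0
  offset=2 (pos 6, char 'c'): match length 0
  offset=3 (pos 5, char 'c'): match length 0
  offset=4 (pos 4, char 'e'): match length 0
  offset=5 (pos 3, char 'a'): match length 3
  offset=6 (pos 2, char 'e'): match length 0
  offset=7 (pos 1, char 'a'): match length 2
  offset=8 (pos 0, char 'e'): match length 0
Longest match has length 3 at offset 5.
next_char = character at position 8 + 3 = 11 -> 'a'

Best match: offset=5, length=3 (matching 'aec' starting at position 3)
LZ77 triple: (5, 3, 'a')


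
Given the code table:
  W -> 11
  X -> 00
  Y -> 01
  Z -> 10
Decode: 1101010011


Decoding:
11 -> W
01 -> Y
01 -> Y
00 -> X
11 -> W


Result: WYYXW


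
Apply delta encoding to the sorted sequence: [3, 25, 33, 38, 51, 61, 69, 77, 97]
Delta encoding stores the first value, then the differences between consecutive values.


First value: 3
Deltas:
  25 - 3 = 22
  33 - 25 = 8
  38 - 33 = 5
  51 - 38 = 13
  61 - 51 = 10
  69 - 61 = 8
  77 - 69 = 8
  97 - 77 = 20


Delta encoded: [3, 22, 8, 5, 13, 10, 8, 8, 20]


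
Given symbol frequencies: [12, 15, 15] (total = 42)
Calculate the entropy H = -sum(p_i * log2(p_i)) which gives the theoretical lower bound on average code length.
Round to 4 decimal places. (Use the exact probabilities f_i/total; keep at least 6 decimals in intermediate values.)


Per-symbol terms -p_i * log2(p_i) with p_i = f_i/42:
  p = 12/42 = 0.285714: log2(p) = -1.807355, -p*log2(p) = 0.516387
  p = 15/42 = 0.357143: log2(p) = -1.485427, -p*log2(p) = 0.530510
  p = 15/42 = 0.357143: log2(p) = -1.485427, -p*log2(p) = 0.530510
H = 0.516387 + 0.530510 + 0.530510 = 1.577407

H = 1.5774 bits/symbol


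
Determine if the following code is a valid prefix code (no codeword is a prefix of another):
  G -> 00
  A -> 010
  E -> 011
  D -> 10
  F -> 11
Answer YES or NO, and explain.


Checking each pair (does one codeword prefix another?):
  G='00' vs A='010': no prefix
  G='00' vs E='011': no prefix
  G='00' vs D='10': no prefix
  G='00' vs F='11': no prefix
  A='010' vs G='00': no prefix
  A='010' vs E='011': no prefix
  A='010' vs D='10': no prefix
  A='010' vs F='11': no prefix
  E='011' vs G='00': no prefix
  E='011' vs A='010': no prefix
  E='011' vs D='10': no prefix
  E='011' vs F='11': no prefix
  D='10' vs G='00': no prefix
  D='10' vs A='010': no prefix
  D='10' vs E='011': no prefix
  D='10' vs F='11': no prefix
  F='11' vs G='00': no prefix
  F='11' vs A='010': no prefix
  F='11' vs E='011': no prefix
  F='11' vs D='10': no prefix
No violation found over all pairs.

YES -- this is a valid prefix code. No codeword is a prefix of any other codeword.


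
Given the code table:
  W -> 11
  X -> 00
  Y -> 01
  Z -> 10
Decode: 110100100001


Decoding:
11 -> W
01 -> Y
00 -> X
10 -> Z
00 -> X
01 -> Y


Result: WYXZXY


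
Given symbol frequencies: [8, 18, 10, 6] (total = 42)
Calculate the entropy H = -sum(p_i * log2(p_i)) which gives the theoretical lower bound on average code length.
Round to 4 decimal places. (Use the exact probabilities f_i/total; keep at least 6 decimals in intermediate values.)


Per-symbol terms -p_i * log2(p_i) with p_i = f_i/42:
  p = 8/42 = 0.190476: log2(p) = -2.392317, -p*log2(p) = 0.455680
  p = 18/42 = 0.428571: log2(p) = -1.222392, -p*log2(p) = 0.523882
  p = 10/42 = 0.238095: log2(p) = -2.070389, -p*log2(p) = 0.492950
  p = 6/42 = 0.142857: log2(p) = -2.807355, -p*log2(p) = 0.401051
H = 0.455680 + 0.523882 + 0.492950 + 0.401051 = 1.873563

H = 1.8736 bits/symbol


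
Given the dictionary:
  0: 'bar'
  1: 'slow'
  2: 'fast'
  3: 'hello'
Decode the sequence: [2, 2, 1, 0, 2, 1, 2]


Look up each index in the dictionary:
  2 -> 'fast'
  2 -> 'fast'
  1 -> 'slow'
  0 -> 'bar'
  2 -> 'fast'
  1 -> 'slow'
  2 -> 'fast'

Decoded: "fast fast slow bar fast slow fast"


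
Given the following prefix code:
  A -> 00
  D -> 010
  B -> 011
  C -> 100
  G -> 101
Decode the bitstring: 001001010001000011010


Decoding step by step:
Bits 00 -> A
Bits 100 -> C
Bits 101 -> G
Bits 00 -> A
Bits 010 -> D
Bits 00 -> A
Bits 011 -> B
Bits 010 -> D


Decoded message: ACGADABD


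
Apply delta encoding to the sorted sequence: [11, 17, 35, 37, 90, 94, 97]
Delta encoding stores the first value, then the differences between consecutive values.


First value: 11
Deltas:
  17 - 11 = 6
  35 - 17 = 18
  37 - 35 = 2
  90 - 37 = 53
  94 - 90 = 4
  97 - 94 = 3


Delta encoded: [11, 6, 18, 2, 53, 4, 3]


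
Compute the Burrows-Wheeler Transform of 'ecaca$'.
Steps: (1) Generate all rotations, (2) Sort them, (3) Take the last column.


Rotations (sorted):
  0: $ecaca -> last char: a
  1: a$ecac -> last char: c
  2: aca$ec -> last char: c
  3: ca$eca -> last char: a
  4: caca$e -> last char: e
  5: ecaca$ -> last char: $


BWT = accae$


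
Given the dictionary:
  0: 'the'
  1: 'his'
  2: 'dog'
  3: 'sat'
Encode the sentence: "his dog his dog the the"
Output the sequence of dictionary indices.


Look up each word in the dictionary:
  'his' -> 1
  'dog' -> 2
  'his' -> 1
  'dog' -> 2
  'the' -> 0
  'the' -> 0

Encoded: [1, 2, 1, 2, 0, 0]


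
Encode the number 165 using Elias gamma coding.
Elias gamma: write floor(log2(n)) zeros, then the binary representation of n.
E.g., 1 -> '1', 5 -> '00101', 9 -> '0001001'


num_bits = floor(log2(165)) + 1 = 8
leading_zeros = num_bits - 1 = 7
binary(165) = 10100101

Elias gamma(165) = '0000000' + '10100101' = 000000010100101 (15 bits)


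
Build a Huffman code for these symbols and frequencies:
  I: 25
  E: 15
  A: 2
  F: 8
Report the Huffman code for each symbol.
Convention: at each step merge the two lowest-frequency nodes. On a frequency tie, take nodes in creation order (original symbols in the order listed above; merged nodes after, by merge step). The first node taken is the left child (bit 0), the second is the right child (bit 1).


Huffman tree construction:
Step 1: Merge A(2) + F(8) = 10
Step 2: Merge (A+F)(10) + E(15) = 25
Step 3: Merge I(25) + ((A+F)+E)(25) = 50
Read each symbol's code off the tree from the root (left child = 0, right child = 1).

Codes:
  I: 0 (length 1)
  E: 11 (length 2)
  A: 100 (length 3)
  F: 101 (length 3)
Average code length: 85/50 = 1.7000 bits/symbol


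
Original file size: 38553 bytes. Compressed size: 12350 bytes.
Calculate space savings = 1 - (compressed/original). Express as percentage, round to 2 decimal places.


ratio = compressed/original = 12350/38553 = 0.320338
savings = 1 - ratio = 1 - 0.320338 = 0.679662
as a percentage: 0.679662 * 100 = 67.97%

Space savings = 1 - 12350/38553 = 67.97%


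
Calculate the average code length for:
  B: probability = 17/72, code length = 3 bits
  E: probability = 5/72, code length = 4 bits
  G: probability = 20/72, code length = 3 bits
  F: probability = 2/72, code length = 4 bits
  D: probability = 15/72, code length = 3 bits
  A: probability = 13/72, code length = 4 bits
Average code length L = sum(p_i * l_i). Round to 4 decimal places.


Weighted contributions p_i * l_i:
  B: (17/72) * 3 = 51/72
  E: (5/72) * 4 = 20/72
  G: (20/72) * 3 = 60/72
  F: (2/72) * 4 = 8/72
  D: (15/72) * 3 = 45/72
  A: (13/72) * 4 = 52/72
Sum = (51 + 20 + 60 + 8 + 45 + 52)/72 = 236/72

L = 236/72 = 3.2778 bits/symbol


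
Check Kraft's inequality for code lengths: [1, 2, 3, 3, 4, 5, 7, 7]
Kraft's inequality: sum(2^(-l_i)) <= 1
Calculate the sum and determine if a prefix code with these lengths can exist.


Sum = 2^(-1) + 2^(-2) + 2^(-3) + 2^(-3) + 2^(-4) + 2^(-5) + 2^(-7) + 2^(-7)
    = 0.5 + 0.25 + 0.125 + 0.125 + 0.0625 + 0.03125 + 0.0078125 + 0.0078125
    = 142/128 = 1.109375
Since 1.109375 > 1, Kraft's inequality is NOT satisfied.
A prefix code with these lengths CANNOT exist.

Kraft sum = 1.109375. Not satisfied.


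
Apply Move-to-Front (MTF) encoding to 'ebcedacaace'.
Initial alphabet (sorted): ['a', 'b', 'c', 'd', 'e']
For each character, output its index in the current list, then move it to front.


MTF encoding:
'e': index 4 in ['a', 'b', 'c', 'd', 'e'] -> ['e', 'a', 'b', 'c', 'd']
'b': index 2 in ['e', 'a', 'b', 'c', 'd'] -> ['b', 'e', 'a', 'c', 'd']
'c': index 3 in ['b', 'e', 'a', 'c', 'd'] -> ['c', 'b', 'e', 'a', 'd']
'e': index 2 in ['c', 'b', 'e', 'a', 'd'] -> ['e', 'c', 'b', 'a', 'd']
'd': index 4 in ['e', 'c', 'b', 'a', 'd'] -> ['d', 'e', 'c', 'b', 'a']
'a': index 4 in ['d', 'e', 'c', 'b', 'a'] -> ['a', 'd', 'e', 'c', 'b']
'c': index 3 in ['a', 'd', 'e', 'c', 'b'] -> ['c', 'a', 'd', 'e', 'b']
'a': index 1 in ['c', 'a', 'd', 'e', 'b'] -> ['a', 'c', 'd', 'e', 'b']
'a': index 0 in ['a', 'c', 'd', 'e', 'b'] -> ['a', 'c', 'd', 'e', 'b']
'c': index 1 in ['a', 'c', 'd', 'e', 'b'] -> ['c', 'a', 'd', 'e', 'b']
'e': index 3 in ['c', 'a', 'd', 'e', 'b'] -> ['e', 'c', 'a', 'd', 'b']


Output: [4, 2, 3, 2, 4, 4, 3, 1, 0, 1, 3]


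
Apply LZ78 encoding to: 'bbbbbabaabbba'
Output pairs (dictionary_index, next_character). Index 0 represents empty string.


LZ78 encoding steps:
Dictionary: {0: ''}
Step 1: w='' (idx 0), next='b' -> output (0, 'b'), add 'b' as idx 1
Step 2: w='b' (idx 1), next='b' -> output (1, 'b'), add 'bb' as idx 2
Step 3: w='bb' (idx 2), next='a' -> output (2, 'a'), add 'bba' as idx 3
Step 4: w='b' (idx 1), next='a' -> output (1, 'a'), add 'ba' as idx 4
Step 5: w='' (idx 0), next='a' -> output (0, 'a'), add 'a' as idx 5
Step 6: w='bb' (idx 2), next='b' -> output (2, 'b'), add 'bbb' as idx 6
Step 7: w='a' (idx 5), end of input -> output (5, '')


Encoded: [(0, 'b'), (1, 'b'), (2, 'a'), (1, 'a'), (0, 'a'), (2, 'b'), (5, '')]


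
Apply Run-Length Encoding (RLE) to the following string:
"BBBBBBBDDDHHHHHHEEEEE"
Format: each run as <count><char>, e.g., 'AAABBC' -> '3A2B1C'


Scanning runs left to right:
  i=0: run of 'B' x 7 -> '7B'
  i=7: run of 'D' x 3 -> '3D'
  i=10: run of 'H' x 6 -> '6H'
  i=16: run of 'E' x 5 -> '5E'

RLE = 7B3D6H5E


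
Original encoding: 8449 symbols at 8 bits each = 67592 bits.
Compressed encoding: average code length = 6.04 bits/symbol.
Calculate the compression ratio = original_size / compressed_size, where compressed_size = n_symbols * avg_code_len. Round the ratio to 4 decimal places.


original_size = n_symbols * orig_bits = 8449 * 8 = 67592 bits
compressed_size = n_symbols * avg_code_len = 8449 * 6.04 = 51031.96 bits
ratio = original_size / compressed_size = 67592 / 51031.96 = 1.3245

Compression ratio = 1.3245


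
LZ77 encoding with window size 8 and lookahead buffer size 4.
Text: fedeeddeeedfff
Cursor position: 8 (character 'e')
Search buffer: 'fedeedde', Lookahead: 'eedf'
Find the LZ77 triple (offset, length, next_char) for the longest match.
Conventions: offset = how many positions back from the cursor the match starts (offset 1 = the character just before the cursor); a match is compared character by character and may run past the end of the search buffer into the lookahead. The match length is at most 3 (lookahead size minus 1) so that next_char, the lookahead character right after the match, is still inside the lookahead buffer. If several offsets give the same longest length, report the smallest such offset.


Try each offset into the search buffer:
  offset=1 (pos 7, char 'e'): match length 2
  offset=2 (pos 6, char 'd'): match length 0
  offset=3 (pos 5, char 'd'): match length 0
  offset=4 (pos 4, char 'e'): match length 1
  offset=5 (pos 3, char 'e'): match length 3
  offset=6 (pos 2, char 'd'): match length 0
  offset=7 (pos 1, char 'e'): match length 1
  offset=8 (pos 0, char 'f'): match length 0
Longest match has length 3 at offset 5.
next_char = character at position 8 + 3 = 11 -> 'f'

Best match: offset=5, length=3 (matching 'eed' starting at position 3)
LZ77 triple: (5, 3, 'f')


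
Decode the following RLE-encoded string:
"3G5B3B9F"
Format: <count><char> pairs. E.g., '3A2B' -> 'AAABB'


Expanding each <count><char> pair:
  3G -> 'GGG'
  5B -> 'BBBBB'
  3B -> 'BBB'
  9F -> 'FFFFFFFFF'

Decoded = GGGBBBBBBBBFFFFFFFFF


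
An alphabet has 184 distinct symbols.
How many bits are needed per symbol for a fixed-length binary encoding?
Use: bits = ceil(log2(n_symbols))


log2(184) = 7.5236
Bracket: 2^7 = 128 < 184 <= 2^8 = 256
So ceil(log2(184)) = 8

bits = ceil(log2(184)) = ceil(7.5236) = 8 bits


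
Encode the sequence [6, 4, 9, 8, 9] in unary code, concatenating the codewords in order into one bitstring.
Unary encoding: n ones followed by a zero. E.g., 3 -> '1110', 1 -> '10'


Encode each number as n ones followed by a terminating 0:
  6 -> 1111110 (7 bits)
  4 -> 11110 (5 bits)
  9 -> 1111111110 (10 bits)
  8 -> 111111110 (9 bits)
  9 -> 1111111110 (10 bits)
Total length = 7 + 5 + 10 + 9 + 10 = 41 bits.

Unary([6, 4, 9, 8, 9]) = 11111101111011111111101111111101111111110 (41 bits)


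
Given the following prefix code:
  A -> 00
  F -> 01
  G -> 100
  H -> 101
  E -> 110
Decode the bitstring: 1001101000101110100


Decoding step by step:
Bits 100 -> G
Bits 110 -> E
Bits 100 -> G
Bits 01 -> F
Bits 01 -> F
Bits 110 -> E
Bits 100 -> G


Decoded message: GEGFFEG


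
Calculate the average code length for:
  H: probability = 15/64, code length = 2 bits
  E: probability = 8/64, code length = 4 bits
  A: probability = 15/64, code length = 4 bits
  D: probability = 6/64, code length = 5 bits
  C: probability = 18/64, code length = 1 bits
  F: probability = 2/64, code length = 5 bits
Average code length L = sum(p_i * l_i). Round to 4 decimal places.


Weighted contributions p_i * l_i:
  H: (15/64) * 2 = 30/64
  E: (8/64) * 4 = 32/64
  A: (15/64) * 4 = 60/64
  D: (6/64) * 5 = 30/64
  C: (18/64) * 1 = 18/64
  F: (2/64) * 5 = 10/64
Sum = (30 + 32 + 60 + 30 + 18 + 10)/64 = 180/64

L = 180/64 = 2.8125 bits/symbol


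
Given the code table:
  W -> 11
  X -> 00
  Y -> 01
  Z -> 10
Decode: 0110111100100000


Decoding:
01 -> Y
10 -> Z
11 -> W
11 -> W
00 -> X
10 -> Z
00 -> X
00 -> X


Result: YZWWXZXX


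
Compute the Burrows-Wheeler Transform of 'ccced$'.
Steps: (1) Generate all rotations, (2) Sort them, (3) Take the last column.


Rotations (sorted):
  0: $ccced -> last char: d
  1: ccced$ -> last char: $
  2: cced$c -> last char: c
  3: ced$cc -> last char: c
  4: d$ccce -> last char: e
  5: ed$ccc -> last char: c


BWT = d$ccec


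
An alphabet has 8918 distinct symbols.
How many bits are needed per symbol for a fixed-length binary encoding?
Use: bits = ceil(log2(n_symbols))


log2(8918) = 13.1225
Bracket: 2^13 = 8192 < 8918 <= 2^14 = 16384
So ceil(log2(8918)) = 14

bits = ceil(log2(8918)) = ceil(13.1225) = 14 bits


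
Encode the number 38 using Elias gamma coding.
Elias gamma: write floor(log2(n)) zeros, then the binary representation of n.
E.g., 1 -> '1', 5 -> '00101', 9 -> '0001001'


num_bits = floor(log2(38)) + 1 = 6
leading_zeros = num_bits - 1 = 5
binary(38) = 100110

Elias gamma(38) = '00000' + '100110' = 00000100110 (11 bits)


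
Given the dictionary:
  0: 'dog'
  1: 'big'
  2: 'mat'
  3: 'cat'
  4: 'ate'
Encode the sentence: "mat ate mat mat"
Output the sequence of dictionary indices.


Look up each word in the dictionary:
  'mat' -> 2
  'ate' -> 4
  'mat' -> 2
  'mat' -> 2

Encoded: [2, 4, 2, 2]


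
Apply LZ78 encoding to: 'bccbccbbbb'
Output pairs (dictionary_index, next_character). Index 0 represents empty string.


LZ78 encoding steps:
Dictionary: {0: ''}
Step 1: w='' (idx 0), next='b' -> output (0, 'b'), add 'b' as idx 1
Step 2: w='' (idx 0), next='c' -> output (0, 'c'), add 'c' as idx 2
Step 3: w='c' (idx 2), next='b' -> output (2, 'b'), add 'cb' as idx 3
Step 4: w='c' (idx 2), next='c' -> output (2, 'c'), add 'cc' as idx 4
Step 5: w='b' (idx 1), next='b' -> output (1, 'b'), add 'bb' as idx 5
Step 6: w='bb' (idx 5), end of input -> output (5, '')


Encoded: [(0, 'b'), (0, 'c'), (2, 'b'), (2, 'c'), (1, 'b'), (5, '')]


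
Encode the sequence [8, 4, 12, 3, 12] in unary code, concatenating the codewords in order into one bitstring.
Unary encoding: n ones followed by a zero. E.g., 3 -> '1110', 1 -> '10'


Encode each number as n ones followed by a terminating 0:
  8 -> 111111110 (9 bits)
  4 -> 11110 (5 bits)
  12 -> 1111111111110 (13 bits)
  3 -> 1110 (4 bits)
  12 -> 1111111111110 (13 bits)
Total length = 9 + 5 + 13 + 4 + 13 = 44 bits.

Unary([8, 4, 12, 3, 12]) = 11111111011110111111111111011101111111111110 (44 bits)
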